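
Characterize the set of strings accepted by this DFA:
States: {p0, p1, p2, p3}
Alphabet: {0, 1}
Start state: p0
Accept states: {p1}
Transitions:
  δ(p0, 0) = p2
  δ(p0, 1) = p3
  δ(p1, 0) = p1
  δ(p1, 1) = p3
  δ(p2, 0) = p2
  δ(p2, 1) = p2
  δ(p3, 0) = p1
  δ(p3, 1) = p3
Testing a few strings:
  '11' → reject
  '000' → reject
  '0' → reject
  '10' → accept
State roles: p0=no input read; p1=started with 1, last symbol 0; p2=started with 0 (dead); p3=started with 1, last symbol 1
All binary strings that start with 1 and end with 0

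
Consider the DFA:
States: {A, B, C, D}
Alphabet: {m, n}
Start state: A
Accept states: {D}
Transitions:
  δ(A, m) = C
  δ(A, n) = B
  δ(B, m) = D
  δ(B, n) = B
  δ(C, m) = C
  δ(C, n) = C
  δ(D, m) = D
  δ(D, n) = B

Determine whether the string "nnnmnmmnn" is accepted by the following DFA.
Processing string "nnnmnmmnn":
  A --n--> B
  B --n--> B
  B --n--> B
  B --m--> D
  D --n--> B
  B --m--> D
  D --m--> D
  D --n--> B
  B --n--> B
Final state: B
Accept states: {D}
No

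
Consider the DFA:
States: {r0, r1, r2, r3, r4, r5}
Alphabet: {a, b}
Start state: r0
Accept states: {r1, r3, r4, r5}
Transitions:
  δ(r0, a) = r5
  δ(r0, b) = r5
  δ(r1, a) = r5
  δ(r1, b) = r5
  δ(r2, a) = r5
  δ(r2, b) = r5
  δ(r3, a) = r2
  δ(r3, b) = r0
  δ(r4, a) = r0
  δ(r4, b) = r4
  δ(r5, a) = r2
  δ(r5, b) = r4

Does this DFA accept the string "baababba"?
Processing string "baababba":
  r0 --b--> r5
  r5 --a--> r2
  r2 --a--> r5
  r5 --b--> r4
  r4 --a--> r0
  r0 --b--> r5
  r5 --b--> r4
  r4 --a--> r0
Final state: r0
Accept states: {r1, r3, r4, r5}
No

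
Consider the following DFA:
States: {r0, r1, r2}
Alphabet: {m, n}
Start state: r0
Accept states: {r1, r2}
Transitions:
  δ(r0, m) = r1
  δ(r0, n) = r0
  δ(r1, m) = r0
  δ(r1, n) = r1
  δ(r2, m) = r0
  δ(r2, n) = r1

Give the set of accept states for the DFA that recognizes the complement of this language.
Complement accept states = All states \ Original accept states
= {r0, r1, r2} \ {r1, r2}
{r0}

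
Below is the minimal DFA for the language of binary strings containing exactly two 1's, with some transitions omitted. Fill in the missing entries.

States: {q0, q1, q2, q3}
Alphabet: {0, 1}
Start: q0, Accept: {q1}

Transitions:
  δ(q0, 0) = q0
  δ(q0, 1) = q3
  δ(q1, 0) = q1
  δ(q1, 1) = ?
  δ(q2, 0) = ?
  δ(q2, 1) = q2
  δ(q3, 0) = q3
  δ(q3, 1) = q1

From the language and accept set, identify what each state tracks — q0: zero 1's; q1: two 1's; q2: ≥ three 1's (dead); q3: one 1.
Each missing δ(q, a) is the state matching the new tracked value after reading a.
δ(q1, 1) = q2; δ(q2, 0) = q2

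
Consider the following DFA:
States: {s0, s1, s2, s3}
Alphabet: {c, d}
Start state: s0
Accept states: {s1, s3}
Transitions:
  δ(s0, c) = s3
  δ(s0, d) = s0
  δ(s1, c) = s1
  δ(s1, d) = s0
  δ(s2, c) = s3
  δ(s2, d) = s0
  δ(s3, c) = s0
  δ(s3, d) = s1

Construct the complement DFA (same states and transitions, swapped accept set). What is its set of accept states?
Complement accept states = All states \ Original accept states
= {s0, s1, s2, s3} \ {s1, s3}
{s0, s2}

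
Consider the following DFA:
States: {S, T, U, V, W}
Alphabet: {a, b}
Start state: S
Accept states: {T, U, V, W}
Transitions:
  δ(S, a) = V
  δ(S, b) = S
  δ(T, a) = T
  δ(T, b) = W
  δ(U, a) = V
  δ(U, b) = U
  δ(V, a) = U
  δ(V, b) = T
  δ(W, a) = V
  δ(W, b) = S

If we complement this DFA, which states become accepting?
Complement accept states = All states \ Original accept states
= {S, T, U, V, W} \ {T, U, V, W}
{S}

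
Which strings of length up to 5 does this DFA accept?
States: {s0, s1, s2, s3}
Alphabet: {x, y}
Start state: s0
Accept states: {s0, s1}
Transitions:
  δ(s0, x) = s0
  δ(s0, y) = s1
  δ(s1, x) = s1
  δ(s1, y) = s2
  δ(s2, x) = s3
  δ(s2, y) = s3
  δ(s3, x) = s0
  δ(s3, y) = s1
ε, x, y, xx, xy, yx, xxx, xxy, xyx, yxx, xxxx, xxxy, xxyx, xyxx, yxxx, yyxx, yyxy, yyyx, yyyy, xxxxx, xxxxy, xxxyx, xxyxx, xyxxx, xyyxx, xyyxy, xyyyx, xyyyy, yxxxx, yxyxx, yxyxy, yxyyx, yxyyy, yyxxx, yyxxy, yyxyx, yyyxx, yyyxy, yyyyx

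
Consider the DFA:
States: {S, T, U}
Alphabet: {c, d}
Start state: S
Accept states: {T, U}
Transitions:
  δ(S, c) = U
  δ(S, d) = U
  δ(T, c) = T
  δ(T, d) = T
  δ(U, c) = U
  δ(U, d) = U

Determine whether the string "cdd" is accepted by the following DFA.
Processing string "cdd":
  S --c--> U
  U --d--> U
  U --d--> U
Final state: U
Accept states: {T, U}
Yes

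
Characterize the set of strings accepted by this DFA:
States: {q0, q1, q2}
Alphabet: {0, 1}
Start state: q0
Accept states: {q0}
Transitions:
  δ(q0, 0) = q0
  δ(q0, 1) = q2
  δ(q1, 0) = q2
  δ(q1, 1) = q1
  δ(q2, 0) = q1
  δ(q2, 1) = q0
Testing a few strings:
  '10' → reject
  '0' → accept
  '001' → reject
  '0100' → reject
State roles: q0=value ≡ 0 (mod 3); q1=value ≡ 2 (mod 3); q2=value ≡ 1 (mod 3)
All binary strings representing a multiple of 3 (read in base 2; leading zeros allowed and ε counts as 0)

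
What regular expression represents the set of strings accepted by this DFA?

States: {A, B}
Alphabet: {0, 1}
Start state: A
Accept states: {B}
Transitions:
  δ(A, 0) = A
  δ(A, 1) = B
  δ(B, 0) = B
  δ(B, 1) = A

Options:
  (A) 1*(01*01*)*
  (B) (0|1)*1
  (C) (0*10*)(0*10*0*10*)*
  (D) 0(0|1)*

Check each option against the DFA on short strings; one disagreement eliminates an option:
  (A) 1*(01*01*)*: on ε the DFA stays in A and rejects (A ∉ Accept), but the regex matches it → eliminate
  (B) (0|1)*1: on '10' the DFA goes A → B → B and accepts (B ∈ Accept), but the regex does not match it → eliminate
  (C) (0*10*)(0*10*0*10*)*: agrees with the DFA on every string of length ≤ 6
  (D) 0(0|1)*: on '0' the DFA goes A → A and rejects (A ∉ Accept), but the regex matches it → eliminate
Only (C) is consistent with the DFA.
(C) (0*10*)(0*10*0*10*)*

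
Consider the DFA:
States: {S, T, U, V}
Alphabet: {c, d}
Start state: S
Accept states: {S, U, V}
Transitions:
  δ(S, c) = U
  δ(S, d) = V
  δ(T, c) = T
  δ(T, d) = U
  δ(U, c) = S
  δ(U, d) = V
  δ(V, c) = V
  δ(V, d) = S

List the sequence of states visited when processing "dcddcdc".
read 'd': S → V
  read 'c': V → V
  read 'd': V → S
  read 'd': S → V
  read 'c': V → V
  read 'd': V → S
  read 'c': S → U
S -> V -> V -> S -> V -> V -> S -> U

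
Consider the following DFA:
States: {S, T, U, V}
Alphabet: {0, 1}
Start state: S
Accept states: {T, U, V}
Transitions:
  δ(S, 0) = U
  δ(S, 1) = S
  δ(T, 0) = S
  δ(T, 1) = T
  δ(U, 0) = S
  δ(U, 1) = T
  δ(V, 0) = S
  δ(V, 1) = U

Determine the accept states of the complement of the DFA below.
Complement accept states = All states \ Original accept states
= {S, T, U, V} \ {T, U, V}
{S}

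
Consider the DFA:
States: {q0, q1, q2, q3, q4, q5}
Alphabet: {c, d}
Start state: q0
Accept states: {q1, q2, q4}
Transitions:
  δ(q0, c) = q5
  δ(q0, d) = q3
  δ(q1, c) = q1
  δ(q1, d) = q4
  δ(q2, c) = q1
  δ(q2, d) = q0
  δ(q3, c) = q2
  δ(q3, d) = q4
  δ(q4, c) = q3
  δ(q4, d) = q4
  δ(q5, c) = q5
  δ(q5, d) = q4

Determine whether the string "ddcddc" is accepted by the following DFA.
Processing string "ddcddc":
  q0 --d--> q3
  q3 --d--> q4
  q4 --c--> q3
  q3 --d--> q4
  q4 --d--> q4
  q4 --c--> q3
Final state: q3
Accept states: {q1, q2, q4}
No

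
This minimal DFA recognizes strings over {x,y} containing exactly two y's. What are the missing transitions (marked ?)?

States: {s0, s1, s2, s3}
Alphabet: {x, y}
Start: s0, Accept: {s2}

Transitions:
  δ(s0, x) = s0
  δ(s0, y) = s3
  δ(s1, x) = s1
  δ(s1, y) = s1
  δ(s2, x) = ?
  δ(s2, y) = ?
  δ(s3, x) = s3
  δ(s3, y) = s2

From the language and accept set, identify what each state tracks — s0: zero y's; s1: ≥ three y's (dead); s2: two y's; s3: one y.
Each missing δ(q, a) is the state matching the new tracked value after reading a.
δ(s2, x) = s2; δ(s2, y) = s1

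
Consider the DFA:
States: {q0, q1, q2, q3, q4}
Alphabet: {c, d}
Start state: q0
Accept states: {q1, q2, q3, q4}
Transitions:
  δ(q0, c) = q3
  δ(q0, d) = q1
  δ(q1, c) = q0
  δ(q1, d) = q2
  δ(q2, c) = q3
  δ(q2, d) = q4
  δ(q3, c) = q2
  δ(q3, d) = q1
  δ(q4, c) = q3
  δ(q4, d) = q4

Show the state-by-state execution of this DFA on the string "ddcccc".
read 'd': q0 → q1
  read 'd': q1 → q2
  read 'c': q2 → q3
  read 'c': q3 → q2
  read 'c': q2 → q3
  read 'c': q3 → q2
q0 -> q1 -> q2 -> q3 -> q2 -> q3 -> q2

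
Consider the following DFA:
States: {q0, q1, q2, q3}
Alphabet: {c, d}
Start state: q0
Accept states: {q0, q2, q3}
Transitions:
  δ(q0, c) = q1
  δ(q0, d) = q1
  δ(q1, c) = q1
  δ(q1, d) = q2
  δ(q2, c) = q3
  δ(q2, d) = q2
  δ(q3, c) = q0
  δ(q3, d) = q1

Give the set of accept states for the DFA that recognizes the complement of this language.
Complement accept states = All states \ Original accept states
= {q0, q1, q2, q3} \ {q0, q2, q3}
{q1}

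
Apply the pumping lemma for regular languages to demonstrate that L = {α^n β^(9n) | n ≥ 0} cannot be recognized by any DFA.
Assume L is regular with pumping length p. Idea: pumping the α-block breaks the 1:9 ratio.
Choose s = α^p β^(9p) (length 10p ≥ p). By the pumping lemma, s = xyz with |xy| ≤ p, |y| > 0, so y = α^k with k ≥ 1. Then xy²z = α^(p+k) β^(9p). For this to be in L we would need 9p = 9(p+k), i.e. 9k = 0, contradicting k ≥ 1. So xy²z ∉ L.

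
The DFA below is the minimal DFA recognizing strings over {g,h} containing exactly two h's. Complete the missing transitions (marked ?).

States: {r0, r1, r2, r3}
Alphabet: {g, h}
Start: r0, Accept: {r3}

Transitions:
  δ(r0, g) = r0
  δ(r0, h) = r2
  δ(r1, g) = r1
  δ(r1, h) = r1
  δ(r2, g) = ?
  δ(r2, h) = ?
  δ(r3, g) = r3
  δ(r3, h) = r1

From the language and accept set, identify what each state tracks — r0: zero h's; r1: ≥ three h's (dead); r2: one h; r3: two h's.
Each missing δ(q, a) is the state matching the new tracked value after reading a.
δ(r2, g) = r2; δ(r2, h) = r3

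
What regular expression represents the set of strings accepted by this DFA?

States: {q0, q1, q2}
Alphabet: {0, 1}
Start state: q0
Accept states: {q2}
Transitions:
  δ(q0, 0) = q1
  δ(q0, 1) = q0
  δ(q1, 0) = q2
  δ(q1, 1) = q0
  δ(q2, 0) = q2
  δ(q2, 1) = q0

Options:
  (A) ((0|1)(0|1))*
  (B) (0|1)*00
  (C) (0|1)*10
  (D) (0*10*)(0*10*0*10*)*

Check each option against the DFA on short strings; one disagreement eliminates an option:
  (A) ((0|1)(0|1))*: on ε the DFA stays in q0 and rejects (q0 ∉ Accept), but the regex matches it → eliminate
  (B) (0|1)*00: agrees with the DFA on every string of length ≤ 6
  (C) (0|1)*10: on '00' the DFA goes q0 → q1 → q2 and accepts (q2 ∈ Accept), but the regex does not match it → eliminate
  (D) (0*10*)(0*10*0*10*)*: on '1' the DFA goes q0 → q0 and rejects (q0 ∉ Accept), but the regex matches it → eliminate
Only (B) is consistent with the DFA.
(B) (0|1)*00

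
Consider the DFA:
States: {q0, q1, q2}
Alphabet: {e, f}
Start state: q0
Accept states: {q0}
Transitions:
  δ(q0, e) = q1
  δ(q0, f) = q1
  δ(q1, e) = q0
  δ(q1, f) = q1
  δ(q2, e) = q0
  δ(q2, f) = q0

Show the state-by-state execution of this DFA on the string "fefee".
read 'f': q0 → q1
  read 'e': q1 → q0
  read 'f': q0 → q1
  read 'e': q1 → q0
  read 'e': q0 → q1
q0 -> q1 -> q0 -> q1 -> q0 -> q1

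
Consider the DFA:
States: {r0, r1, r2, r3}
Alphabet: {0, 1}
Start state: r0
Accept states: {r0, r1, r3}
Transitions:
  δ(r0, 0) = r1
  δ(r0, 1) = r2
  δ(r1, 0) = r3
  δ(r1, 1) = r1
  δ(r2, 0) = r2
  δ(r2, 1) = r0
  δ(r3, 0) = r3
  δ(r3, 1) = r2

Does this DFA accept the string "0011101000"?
Processing string "0011101000":
  r0 --0--> r1
  r1 --0--> r3
  r3 --1--> r2
  r2 --1--> r0
  r0 --1--> r2
  r2 --0--> r2
  r2 --1--> r0
  r0 --0--> r1
  r1 --0--> r3
  r3 --0--> r3
Final state: r3
Accept states: {r0, r1, r3}
Yes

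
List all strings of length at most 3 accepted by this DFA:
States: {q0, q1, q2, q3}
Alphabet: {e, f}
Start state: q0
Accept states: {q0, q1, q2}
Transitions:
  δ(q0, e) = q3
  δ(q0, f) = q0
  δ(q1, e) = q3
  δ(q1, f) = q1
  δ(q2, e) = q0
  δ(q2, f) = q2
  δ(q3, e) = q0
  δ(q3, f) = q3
ε, f, ee, ff, eef, efe, fee, fff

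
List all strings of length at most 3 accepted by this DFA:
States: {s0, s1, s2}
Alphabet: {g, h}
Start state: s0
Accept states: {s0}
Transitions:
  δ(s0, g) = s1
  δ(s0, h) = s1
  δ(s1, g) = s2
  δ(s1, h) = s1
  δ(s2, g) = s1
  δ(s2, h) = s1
ε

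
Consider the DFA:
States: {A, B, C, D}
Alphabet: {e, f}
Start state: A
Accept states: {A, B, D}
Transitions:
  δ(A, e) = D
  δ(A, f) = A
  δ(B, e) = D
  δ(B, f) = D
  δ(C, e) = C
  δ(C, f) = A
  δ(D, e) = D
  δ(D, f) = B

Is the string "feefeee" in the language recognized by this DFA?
Processing string "feefeee":
  A --f--> A
  A --e--> D
  D --e--> D
  D --f--> B
  B --e--> D
  D --e--> D
  D --e--> D
Final state: D
Accept states: {A, B, D}
Yes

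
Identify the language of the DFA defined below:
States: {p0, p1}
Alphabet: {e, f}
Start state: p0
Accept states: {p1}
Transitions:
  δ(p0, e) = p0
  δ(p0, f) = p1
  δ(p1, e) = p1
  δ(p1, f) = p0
Testing a few strings:
  'ee' → reject
  'ff' → reject
  'e' → reject
  'fef' → reject
State roles: p0=even number of f's so far; p1=odd number of f's so far
All strings over {e,f} with an odd number of f's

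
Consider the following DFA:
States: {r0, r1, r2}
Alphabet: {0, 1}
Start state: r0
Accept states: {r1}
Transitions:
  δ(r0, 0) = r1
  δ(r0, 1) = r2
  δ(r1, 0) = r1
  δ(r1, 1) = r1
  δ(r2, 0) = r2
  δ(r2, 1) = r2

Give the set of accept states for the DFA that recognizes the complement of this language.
Complement accept states = All states \ Original accept states
= {r0, r1, r2} \ {r1}
{r0, r2}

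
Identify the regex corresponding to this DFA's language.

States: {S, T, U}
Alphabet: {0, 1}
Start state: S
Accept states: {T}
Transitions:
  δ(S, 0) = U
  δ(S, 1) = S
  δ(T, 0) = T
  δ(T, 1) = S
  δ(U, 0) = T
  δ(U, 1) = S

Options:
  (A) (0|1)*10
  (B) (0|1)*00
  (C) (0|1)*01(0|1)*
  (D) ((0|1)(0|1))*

Check each option against the DFA on short strings; one disagreement eliminates an option:
  (A) (0|1)*10: on '00' the DFA goes S → U → T and accepts (T ∈ Accept), but the regex does not match it → eliminate
  (B) (0|1)*00: agrees with the DFA on every string of length ≤ 6
  (C) (0|1)*01(0|1)*: on '00' the DFA goes S → U → T and accepts (T ∈ Accept), but the regex does not match it → eliminate
  (D) ((0|1)(0|1))*: on ε the DFA stays in S and rejects (S ∉ Accept), but the regex matches it → eliminate
Only (B) is consistent with the DFA.
(B) (0|1)*00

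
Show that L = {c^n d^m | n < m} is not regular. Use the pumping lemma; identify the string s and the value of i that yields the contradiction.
Assume L is regular with pumping length p. Idea: pumping up the c-block makes the c-count reach the d-count.
Choose s = c^p d^(p+1) ∈ L. By the pumping lemma, s = xyz with |xy| ≤ p, |y| > 0, so y = c^k with k ≥ 1. Then xy²z = c^(p+k) d^(p+1). Since p+k ≥ p+1, the number of c's is no longer strictly less than the number of d's, so xy²z ∉ L.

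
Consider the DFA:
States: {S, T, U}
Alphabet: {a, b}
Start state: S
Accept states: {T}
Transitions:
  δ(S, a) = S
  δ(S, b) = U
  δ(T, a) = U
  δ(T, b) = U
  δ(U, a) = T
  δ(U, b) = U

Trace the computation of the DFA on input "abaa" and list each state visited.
read 'a': S → S
  read 'b': S → U
  read 'a': U → T
  read 'a': T → U
S -> S -> U -> T -> U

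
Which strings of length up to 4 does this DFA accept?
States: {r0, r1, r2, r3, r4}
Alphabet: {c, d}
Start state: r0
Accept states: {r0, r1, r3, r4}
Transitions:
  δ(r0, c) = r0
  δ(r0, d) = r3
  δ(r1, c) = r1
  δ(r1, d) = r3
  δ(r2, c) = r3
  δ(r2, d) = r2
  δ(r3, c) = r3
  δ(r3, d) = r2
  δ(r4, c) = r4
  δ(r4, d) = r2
ε, c, d, cc, cd, dc, ccc, ccd, cdc, dcc, ddc, cccc, cccd, ccdc, cdcc, cddc, dccc, dcdc, ddcc, dddc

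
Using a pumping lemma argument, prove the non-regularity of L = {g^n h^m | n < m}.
Assume L is regular with pumping length p. Idea: pumping up the g-block makes the g-count reach the h-count.
Choose s = g^p h^(p+1) ∈ L. By the pumping lemma, s = xyz with |xy| ≤ p, |y| > 0, so y = g^k with k ≥ 1. Then xy²z = g^(p+k) h^(p+1). Since p+k ≥ p+1, the number of g's is no longer strictly less than the number of h's, so xy²z ∉ L.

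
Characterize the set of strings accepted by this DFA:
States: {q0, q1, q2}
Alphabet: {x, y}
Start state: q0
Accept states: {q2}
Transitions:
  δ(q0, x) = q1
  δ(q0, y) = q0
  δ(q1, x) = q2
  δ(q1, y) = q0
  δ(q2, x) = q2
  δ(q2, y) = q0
Testing a few strings:
  'yyyy' → reject
  'yx' → reject
  'x' → reject
  'xxy' → reject
State roles: q0=last symbol not x; q1=one trailing x; q2=two trailing x's
All strings over {x,y} ending with xx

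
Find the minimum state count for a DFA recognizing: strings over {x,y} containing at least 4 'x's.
By Myhill–Nerode, count the distinguishable equivalence classes: 5 classes — having seen 0, 1, …, 3, or ≥4 copies of 'x'; any two classes i < j (j ≤ 4) are distinguished by the string x^(4−j), which takes class j to 4 copies (accepted) but leaves class i below 4 (rejected).
5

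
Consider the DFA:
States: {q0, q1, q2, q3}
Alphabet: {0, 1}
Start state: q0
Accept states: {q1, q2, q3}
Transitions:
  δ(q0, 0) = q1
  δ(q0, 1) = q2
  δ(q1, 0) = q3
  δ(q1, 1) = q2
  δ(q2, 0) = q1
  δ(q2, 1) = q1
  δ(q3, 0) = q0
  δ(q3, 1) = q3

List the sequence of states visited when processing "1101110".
read '1': q0 → q2
  read '1': q2 → q1
  read '0': q1 → q3
  read '1': q3 → q3
  read '1': q3 → q3
  read '1': q3 → q3
  read '0': q3 → q0
q0 -> q2 -> q1 -> q3 -> q3 -> q3 -> q3 -> q0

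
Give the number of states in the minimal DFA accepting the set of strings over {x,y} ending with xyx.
By Myhill–Nerode, count the distinguishable equivalence classes: 4 classes — one per longest suffix of the input that is a prefix of 'xyx' (lengths 0 through 3); only the length-3 class is accepting.
4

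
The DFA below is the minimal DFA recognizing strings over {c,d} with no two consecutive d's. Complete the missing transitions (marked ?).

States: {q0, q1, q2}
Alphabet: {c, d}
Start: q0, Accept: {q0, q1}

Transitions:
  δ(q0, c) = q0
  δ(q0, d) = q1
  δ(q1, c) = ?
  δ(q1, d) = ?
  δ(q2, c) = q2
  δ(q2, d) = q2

From the language and accept set, identify what each state tracks — q0: last symbol not d (ok); q1: last symbol d (ok); q2: saw dd (dead).
Each missing δ(q, a) is the state matching the new tracked value after reading a.
δ(q1, c) = q0; δ(q1, d) = q2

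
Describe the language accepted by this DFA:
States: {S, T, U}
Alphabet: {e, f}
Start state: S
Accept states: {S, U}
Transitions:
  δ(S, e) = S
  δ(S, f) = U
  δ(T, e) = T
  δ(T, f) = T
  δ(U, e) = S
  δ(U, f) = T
Testing a few strings:
  'fef' → accept
  'f' → accept
  'eff' → reject
  'efff' → reject
State roles: S=last symbol not f (ok); T=saw ff (dead); U=last symbol f (ok)
All strings over {e,f} with no two consecutive f's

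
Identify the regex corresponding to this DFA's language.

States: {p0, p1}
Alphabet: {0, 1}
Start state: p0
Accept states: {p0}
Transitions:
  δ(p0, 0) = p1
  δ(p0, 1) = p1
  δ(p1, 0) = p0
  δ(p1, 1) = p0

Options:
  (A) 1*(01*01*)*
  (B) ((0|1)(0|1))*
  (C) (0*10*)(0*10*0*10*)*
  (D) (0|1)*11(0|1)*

Check each option against the DFA on short strings; one disagreement eliminates an option:
  (A) 1*(01*01*)*: on '1' the DFA goes p0 → p1 and rejects (p1 ∉ Accept), but the regex matches it → eliminate
  (B) ((0|1)(0|1))*: agrees with the DFA on every string of length ≤ 6
  (C) (0*10*)(0*10*0*10*)*: on ε the DFA stays in p0 and accepts (p0 ∈ Accept), but the regex does not match it → eliminate
  (D) (0|1)*11(0|1)*: on ε the DFA stays in p0 and accepts (p0 ∈ Accept), but the regex does not match it → eliminate
Only (B) is consistent with the DFA.
(B) ((0|1)(0|1))*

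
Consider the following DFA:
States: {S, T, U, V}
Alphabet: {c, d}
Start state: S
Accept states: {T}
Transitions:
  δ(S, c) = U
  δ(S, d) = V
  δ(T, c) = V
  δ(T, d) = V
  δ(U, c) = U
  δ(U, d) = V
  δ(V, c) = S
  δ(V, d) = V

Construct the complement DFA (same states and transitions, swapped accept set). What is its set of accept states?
Complement accept states = All states \ Original accept states
= {S, T, U, V} \ {T}
{S, U, V}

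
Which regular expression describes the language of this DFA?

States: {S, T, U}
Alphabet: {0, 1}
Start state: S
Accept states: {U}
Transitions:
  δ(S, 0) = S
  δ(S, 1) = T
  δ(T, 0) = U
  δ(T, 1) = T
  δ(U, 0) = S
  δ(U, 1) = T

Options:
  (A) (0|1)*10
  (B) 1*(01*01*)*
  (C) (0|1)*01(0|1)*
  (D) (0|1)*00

Check each option against the DFA on short strings; one disagreement eliminates an option:
  (A) (0|1)*10: agrees with the DFA on every string of length ≤ 6
  (B) 1*(01*01*)*: on ε the DFA stays in S and rejects (S ∉ Accept), but the regex matches it → eliminate
  (C) (0|1)*01(0|1)*: on '01' the DFA goes S → S → T and rejects (T ∉ Accept), but the regex matches it → eliminate
  (D) (0|1)*00: on '00' the DFA goes S → S → S and rejects (S ∉ Accept), but the regex matches it → eliminate
Only (A) is consistent with the DFA.
(A) (0|1)*10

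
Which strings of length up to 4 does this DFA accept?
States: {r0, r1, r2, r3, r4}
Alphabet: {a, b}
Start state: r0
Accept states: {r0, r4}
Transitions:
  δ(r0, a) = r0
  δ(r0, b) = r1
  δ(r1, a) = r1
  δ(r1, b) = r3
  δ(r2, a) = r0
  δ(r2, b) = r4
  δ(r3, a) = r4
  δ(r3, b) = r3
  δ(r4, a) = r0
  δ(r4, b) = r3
ε, a, aa, aaa, bba, aaaa, abba, baba, bbaa, bbba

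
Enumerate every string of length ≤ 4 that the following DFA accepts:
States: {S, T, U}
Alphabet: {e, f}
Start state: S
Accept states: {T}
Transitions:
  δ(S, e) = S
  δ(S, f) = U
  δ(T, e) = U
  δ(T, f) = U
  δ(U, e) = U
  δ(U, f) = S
None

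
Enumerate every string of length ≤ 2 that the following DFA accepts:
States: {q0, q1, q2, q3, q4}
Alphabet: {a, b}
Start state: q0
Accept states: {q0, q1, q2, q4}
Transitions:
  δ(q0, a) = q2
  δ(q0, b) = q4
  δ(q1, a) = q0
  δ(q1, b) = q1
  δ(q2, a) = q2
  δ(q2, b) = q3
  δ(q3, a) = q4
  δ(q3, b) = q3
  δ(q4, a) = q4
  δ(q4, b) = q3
ε, a, b, aa, ba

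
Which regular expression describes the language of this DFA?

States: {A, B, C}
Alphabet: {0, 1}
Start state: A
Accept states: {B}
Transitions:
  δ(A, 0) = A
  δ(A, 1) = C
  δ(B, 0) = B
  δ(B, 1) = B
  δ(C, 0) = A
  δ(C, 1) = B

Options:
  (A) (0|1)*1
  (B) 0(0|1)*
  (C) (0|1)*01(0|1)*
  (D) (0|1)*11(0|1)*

Check each option against the DFA on short strings; one disagreement eliminates an option:
  (A) (0|1)*1: on '1' the DFA goes A → C and rejects (C ∉ Accept), but the regex matches it → eliminate
  (B) 0(0|1)*: on '0' the DFA goes A → A and rejects (A ∉ Accept), but the regex matches it → eliminate
  (C) (0|1)*01(0|1)*: on '01' the DFA goes A → A → C and rejects (C ∉ Accept), but the regex matches it → eliminate
  (D) (0|1)*11(0|1)*: agrees with the DFA on every string of length ≤ 6
Only (D) is consistent with the DFA.
(D) (0|1)*11(0|1)*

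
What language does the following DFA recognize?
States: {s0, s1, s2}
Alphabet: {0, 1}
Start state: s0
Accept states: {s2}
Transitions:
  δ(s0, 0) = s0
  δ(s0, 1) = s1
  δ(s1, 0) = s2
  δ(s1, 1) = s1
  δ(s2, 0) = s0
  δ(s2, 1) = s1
Testing a few strings:
  '1100' → reject
  '110' → accept
  '0' → reject
  '1101' → reject
State roles: s0=no suffix match; s1=one trailing 1; s2=suffix is 10
All binary strings ending with 10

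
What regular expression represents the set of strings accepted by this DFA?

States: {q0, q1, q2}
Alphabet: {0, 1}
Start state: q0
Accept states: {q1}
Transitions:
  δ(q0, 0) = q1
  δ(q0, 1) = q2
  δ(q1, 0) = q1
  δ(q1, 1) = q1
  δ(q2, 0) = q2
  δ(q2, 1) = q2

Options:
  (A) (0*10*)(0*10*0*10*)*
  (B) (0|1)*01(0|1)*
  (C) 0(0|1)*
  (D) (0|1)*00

Check each option against the DFA on short strings; one disagreement eliminates an option:
  (A) (0*10*)(0*10*0*10*)*: on '0' the DFA goes q0 → q1 and accepts (q1 ∈ Accept), but the regex does not match it → eliminate
  (B) (0|1)*01(0|1)*: on '0' the DFA goes q0 → q1 and accepts (q1 ∈ Accept), but the regex does not match it → eliminate
  (C) 0(0|1)*: agrees with the DFA on every string of length ≤ 6
  (D) (0|1)*00: on '0' the DFA goes q0 → q1 and accepts (q1 ∈ Accept), but the regex does not match it → eliminate
Only (C) is consistent with the DFA.
(C) 0(0|1)*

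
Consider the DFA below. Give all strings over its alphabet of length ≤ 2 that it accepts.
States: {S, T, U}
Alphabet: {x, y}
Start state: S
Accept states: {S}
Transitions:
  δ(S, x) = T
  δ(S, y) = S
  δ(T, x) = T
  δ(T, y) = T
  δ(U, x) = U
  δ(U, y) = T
ε, y, yy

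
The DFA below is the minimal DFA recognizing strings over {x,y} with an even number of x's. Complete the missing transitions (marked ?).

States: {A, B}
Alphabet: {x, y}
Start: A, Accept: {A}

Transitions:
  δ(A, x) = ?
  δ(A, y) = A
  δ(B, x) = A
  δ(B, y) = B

From the language and accept set, identify what each state tracks — A: even number of x's so far; B: odd number of x's so far.
Each missing δ(q, a) is the state matching the new tracked value after reading a.
δ(A, x) = B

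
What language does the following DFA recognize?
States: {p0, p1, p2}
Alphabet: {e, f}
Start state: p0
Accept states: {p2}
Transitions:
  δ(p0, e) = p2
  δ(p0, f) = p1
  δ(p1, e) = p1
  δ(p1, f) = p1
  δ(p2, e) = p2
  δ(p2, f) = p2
Testing a few strings:
  'fef' → reject
  'ef' → accept
  'e' → accept
  'f' → reject
State roles: p0=no input read; p1=started with f (dead); p2=started with e
All strings over {e,f} starting with e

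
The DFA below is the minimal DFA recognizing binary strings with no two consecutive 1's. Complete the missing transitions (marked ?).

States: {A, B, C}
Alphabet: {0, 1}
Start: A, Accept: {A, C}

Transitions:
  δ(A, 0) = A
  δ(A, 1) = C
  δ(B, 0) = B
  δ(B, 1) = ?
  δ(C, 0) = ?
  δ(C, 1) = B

From the language and accept set, identify what each state tracks — A: last symbol not 1 (ok); B: saw 11 (dead); C: last symbol 1 (ok).
Each missing δ(q, a) is the state matching the new tracked value after reading a.
δ(B, 1) = B; δ(C, 0) = A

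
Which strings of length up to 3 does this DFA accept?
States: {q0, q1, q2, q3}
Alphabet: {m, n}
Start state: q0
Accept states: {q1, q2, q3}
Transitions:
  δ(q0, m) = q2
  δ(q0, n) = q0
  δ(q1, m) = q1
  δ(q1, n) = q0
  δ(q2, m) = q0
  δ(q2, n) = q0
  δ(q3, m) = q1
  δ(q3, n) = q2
m, nm, mmm, mnm, nnm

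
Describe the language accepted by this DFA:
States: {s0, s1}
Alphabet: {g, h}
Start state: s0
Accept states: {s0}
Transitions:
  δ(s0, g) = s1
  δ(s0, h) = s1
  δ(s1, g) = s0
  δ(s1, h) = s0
Testing a few strings:
  'hgh' → reject
  'g' → reject
  'ghg' → reject
  'h' → reject
State roles: s0=even length so far; s1=odd length so far
All strings over {g,h} of even length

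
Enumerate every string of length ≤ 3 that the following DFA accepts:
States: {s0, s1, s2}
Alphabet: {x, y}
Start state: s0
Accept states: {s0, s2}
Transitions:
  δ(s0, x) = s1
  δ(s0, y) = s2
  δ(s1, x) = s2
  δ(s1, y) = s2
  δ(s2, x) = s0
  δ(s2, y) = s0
ε, y, xx, xy, yx, yy, xxx, xxy, xyx, xyy, yxy, yyy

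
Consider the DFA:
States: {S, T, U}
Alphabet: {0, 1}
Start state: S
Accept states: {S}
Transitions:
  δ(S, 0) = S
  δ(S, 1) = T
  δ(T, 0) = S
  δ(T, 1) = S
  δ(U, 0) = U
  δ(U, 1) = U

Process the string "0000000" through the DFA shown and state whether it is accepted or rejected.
Processing string "0000000":
  S --0--> S
  S --0--> S
  S --0--> S
  S --0--> S
  S --0--> S
  S --0--> S
  S --0--> S
Final state: S
Accept states: {S}
Yes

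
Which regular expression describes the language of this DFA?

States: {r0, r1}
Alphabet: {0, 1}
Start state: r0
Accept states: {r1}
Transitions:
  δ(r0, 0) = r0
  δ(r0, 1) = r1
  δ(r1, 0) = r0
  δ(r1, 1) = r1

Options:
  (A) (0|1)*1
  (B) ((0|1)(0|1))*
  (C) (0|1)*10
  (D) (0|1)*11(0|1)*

Check each option against the DFA on short strings; one disagreement eliminates an option:
  (A) (0|1)*1: agrees with the DFA on every string of length ≤ 6
  (B) ((0|1)(0|1))*: on ε the DFA stays in r0 and rejects (r0 ∉ Accept), but the regex matches it → eliminate
  (C) (0|1)*10: on '1' the DFA goes r0 → r1 and accepts (r1 ∈ Accept), but the regex does not match it → eliminate
  (D) (0|1)*11(0|1)*: on '1' the DFA goes r0 → r1 and accepts (r1 ∈ Accept), but the regex does not match it → eliminate
Only (A) is consistent with the DFA.
(A) (0|1)*1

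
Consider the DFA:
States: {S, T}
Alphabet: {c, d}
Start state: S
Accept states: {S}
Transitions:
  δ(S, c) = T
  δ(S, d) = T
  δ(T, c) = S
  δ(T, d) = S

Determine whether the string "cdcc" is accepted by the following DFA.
Processing string "cdcc":
  S --c--> T
  T --d--> S
  S --c--> T
  T --c--> S
Final state: S
Accept states: {S}
Yes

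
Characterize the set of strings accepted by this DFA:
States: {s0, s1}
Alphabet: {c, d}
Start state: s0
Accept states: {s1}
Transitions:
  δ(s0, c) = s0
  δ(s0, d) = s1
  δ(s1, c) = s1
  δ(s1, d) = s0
Testing a few strings:
  'ccd' → accept
  'c' → reject
  'cdc' → accept
  'd' → accept
State roles: s0=even number of d's so far; s1=odd number of d's so far
All strings over {c,d} with an odd number of d's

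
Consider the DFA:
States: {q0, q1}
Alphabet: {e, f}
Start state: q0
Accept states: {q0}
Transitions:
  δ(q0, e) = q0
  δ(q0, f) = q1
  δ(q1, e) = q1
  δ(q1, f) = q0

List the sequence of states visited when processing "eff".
read 'e': q0 → q0
  read 'f': q0 → q1
  read 'f': q1 → q0
q0 -> q0 -> q1 -> q0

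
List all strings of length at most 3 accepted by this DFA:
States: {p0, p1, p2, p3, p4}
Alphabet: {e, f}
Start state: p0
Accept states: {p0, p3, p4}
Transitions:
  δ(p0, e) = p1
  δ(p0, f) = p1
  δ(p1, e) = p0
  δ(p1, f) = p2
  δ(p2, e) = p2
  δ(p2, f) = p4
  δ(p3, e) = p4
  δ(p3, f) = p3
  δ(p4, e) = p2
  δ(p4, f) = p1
ε, ee, fe, eff, fff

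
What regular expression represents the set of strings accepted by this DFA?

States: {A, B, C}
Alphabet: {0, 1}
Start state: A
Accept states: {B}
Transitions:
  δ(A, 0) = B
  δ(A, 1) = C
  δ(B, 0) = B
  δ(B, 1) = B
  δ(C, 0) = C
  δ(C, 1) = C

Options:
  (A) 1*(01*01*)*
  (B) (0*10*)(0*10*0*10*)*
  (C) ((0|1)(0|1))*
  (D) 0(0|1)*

Check each option against the DFA on short strings; one disagreement eliminates an option:
  (A) 1*(01*01*)*: on ε the DFA stays in A and rejects (A ∉ Accept), but the regex matches it → eliminate
  (B) (0*10*)(0*10*0*10*)*: on '0' the DFA goes A → B and accepts (B ∈ Accept), but the regex does not match it → eliminate
  (C) ((0|1)(0|1))*: on ε the DFA stays in A and rejects (A ∉ Accept), but the regex matches it → eliminate
  (D) 0(0|1)*: agrees with the DFA on every string of length ≤ 6
Only (D) is consistent with the DFA.
(D) 0(0|1)*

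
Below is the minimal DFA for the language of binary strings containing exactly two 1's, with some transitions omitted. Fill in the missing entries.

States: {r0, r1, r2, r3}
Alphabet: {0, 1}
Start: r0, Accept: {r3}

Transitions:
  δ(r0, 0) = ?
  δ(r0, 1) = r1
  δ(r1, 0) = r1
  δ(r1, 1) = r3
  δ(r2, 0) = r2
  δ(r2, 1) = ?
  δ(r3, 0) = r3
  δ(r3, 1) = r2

From the language and accept set, identify what each state tracks — r0: zero 1's; r1: one 1; r2: ≥ three 1's (dead); r3: two 1's.
Each missing δ(q, a) is the state matching the new tracked value after reading a.
δ(r0, 0) = r0; δ(r2, 1) = r2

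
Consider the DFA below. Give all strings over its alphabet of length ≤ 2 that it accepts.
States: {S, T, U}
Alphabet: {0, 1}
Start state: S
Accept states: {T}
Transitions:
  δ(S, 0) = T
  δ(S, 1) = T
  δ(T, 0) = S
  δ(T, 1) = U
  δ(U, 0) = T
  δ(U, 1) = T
0, 1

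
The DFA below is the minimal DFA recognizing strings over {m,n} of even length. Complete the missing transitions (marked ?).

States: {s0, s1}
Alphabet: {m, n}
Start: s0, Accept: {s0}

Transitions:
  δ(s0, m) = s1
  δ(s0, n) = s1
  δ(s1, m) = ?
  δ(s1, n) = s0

From the language and accept set, identify what each state tracks — s0: even length so far; s1: odd length so far.
Each missing δ(q, a) is the state matching the new tracked value after reading a.
δ(s1, m) = s0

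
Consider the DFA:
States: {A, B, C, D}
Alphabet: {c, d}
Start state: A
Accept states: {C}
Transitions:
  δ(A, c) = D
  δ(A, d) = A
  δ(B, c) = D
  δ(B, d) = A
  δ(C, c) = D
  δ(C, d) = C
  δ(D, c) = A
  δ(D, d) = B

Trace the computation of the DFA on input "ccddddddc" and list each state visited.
read 'c': A → D
  read 'c': D → A
  read 'd': A → A
  read 'd': A → A
  read 'd': A → A
  read 'd': A → A
  read 'd': A → A
  read 'd': A → A
  read 'c': A → D
A -> D -> A -> A -> A -> A -> A -> A -> A -> D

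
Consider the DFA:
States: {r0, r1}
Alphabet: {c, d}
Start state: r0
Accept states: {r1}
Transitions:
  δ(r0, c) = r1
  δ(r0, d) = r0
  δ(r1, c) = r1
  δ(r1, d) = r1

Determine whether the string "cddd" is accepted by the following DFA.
Processing string "cddd":
  r0 --c--> r1
  r1 --d--> r1
  r1 --d--> r1
  r1 --d--> r1
Final state: r1
Accept states: {r1}
Yes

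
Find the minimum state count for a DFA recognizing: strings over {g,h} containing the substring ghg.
By Myhill–Nerode, count the distinguishable equivalence classes: 4 classes — one per longest suffix of the input that is a prefix of 'ghg' (lengths 0 through 2), plus an absorbing 'already seen ghg' class.
4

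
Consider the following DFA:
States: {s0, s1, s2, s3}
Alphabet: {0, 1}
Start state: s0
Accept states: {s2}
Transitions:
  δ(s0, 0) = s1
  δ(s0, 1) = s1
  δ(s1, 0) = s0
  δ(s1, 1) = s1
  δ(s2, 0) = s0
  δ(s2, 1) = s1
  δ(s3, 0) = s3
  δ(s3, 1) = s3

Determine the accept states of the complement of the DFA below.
Complement accept states = All states \ Original accept states
= {s0, s1, s2, s3} \ {s2}
{s0, s1, s3}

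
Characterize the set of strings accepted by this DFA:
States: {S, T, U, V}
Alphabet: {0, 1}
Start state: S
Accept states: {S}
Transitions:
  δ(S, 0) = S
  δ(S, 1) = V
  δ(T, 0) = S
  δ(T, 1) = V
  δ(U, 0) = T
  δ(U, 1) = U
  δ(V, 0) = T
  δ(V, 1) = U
Testing a few strings:
  '011' → reject
  '1100' → accept
  '0' → accept
  '1' → reject
State roles: S=value ≡ 0 (mod 4); T=value ≡ 2 (mod 4); U=value ≡ 3 (mod 4); V=value ≡ 1 (mod 4)
All binary strings representing a multiple of 4 (read in base 2; leading zeros allowed and ε counts as 0)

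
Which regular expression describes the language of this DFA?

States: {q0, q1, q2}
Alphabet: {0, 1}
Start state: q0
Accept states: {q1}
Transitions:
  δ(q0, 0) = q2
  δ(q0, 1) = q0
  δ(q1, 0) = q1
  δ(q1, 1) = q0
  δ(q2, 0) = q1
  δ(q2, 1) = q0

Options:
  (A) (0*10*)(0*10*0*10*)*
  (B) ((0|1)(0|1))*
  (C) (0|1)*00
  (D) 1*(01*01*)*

Check each option against the DFA on short strings; one disagreement eliminates an option:
  (A) (0*10*)(0*10*0*10*)*: on '1' the DFA goes q0 → q0 and rejects (q0 ∉ Accept), but the regex matches it → eliminate
  (B) ((0|1)(0|1))*: on ε the DFA stays in q0 and rejects (q0 ∉ Accept), but the regex matches it → eliminate
  (C) (0|1)*00: agrees with the DFA on every string of length ≤ 6
  (D) 1*(01*01*)*: on ε the DFA stays in q0 and rejects (q0 ∉ Accept), but the regex matches it → eliminate
Only (C) is consistent with the DFA.
(C) (0|1)*00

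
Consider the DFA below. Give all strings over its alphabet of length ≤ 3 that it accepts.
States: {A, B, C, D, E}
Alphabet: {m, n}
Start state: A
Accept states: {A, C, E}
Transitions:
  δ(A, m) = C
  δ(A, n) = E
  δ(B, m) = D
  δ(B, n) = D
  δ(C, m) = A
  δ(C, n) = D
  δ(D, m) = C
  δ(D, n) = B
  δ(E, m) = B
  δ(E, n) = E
ε, m, n, mm, nn, mmm, mmn, mnm, nnn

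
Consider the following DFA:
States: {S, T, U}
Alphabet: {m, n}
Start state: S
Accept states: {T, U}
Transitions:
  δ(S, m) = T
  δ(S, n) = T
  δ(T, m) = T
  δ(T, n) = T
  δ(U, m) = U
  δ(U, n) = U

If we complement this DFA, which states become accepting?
Complement accept states = All states \ Original accept states
= {S, T, U} \ {T, U}
{S}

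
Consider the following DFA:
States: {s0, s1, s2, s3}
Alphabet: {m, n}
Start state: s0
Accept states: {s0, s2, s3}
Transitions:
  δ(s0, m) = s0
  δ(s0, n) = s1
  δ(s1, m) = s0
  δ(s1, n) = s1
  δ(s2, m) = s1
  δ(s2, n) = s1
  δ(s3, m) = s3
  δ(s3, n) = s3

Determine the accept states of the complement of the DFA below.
Complement accept states = All states \ Original accept states
= {s0, s1, s2, s3} \ {s0, s2, s3}
{s1}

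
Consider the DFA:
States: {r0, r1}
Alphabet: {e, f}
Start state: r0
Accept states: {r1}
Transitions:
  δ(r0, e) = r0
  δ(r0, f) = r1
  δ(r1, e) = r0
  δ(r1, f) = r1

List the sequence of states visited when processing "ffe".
read 'f': r0 → r1
  read 'f': r1 → r1
  read 'e': r1 → r0
r0 -> r1 -> r1 -> r0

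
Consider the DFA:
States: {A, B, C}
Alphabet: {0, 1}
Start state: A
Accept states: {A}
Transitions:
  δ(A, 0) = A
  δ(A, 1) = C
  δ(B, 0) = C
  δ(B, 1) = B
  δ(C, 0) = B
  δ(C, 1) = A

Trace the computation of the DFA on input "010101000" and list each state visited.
read '0': A → A
  read '1': A → C
  read '0': C → B
  read '1': B → B
  read '0': B → C
  read '1': C → A
  read '0': A → A
  read '0': A → A
  read '0': A → A
A -> A -> C -> B -> B -> C -> A -> A -> A -> A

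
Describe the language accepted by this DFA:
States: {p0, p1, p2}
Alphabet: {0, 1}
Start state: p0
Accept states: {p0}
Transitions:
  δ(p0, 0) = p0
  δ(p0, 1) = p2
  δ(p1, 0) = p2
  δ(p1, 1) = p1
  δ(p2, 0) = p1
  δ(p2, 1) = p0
Testing a few strings:
  '00' → accept
  '01' → reject
  '0' → accept
  '001' → reject
State roles: p0=value ≡ 0 (mod 3); p1=value ≡ 2 (mod 3); p2=value ≡ 1 (mod 3)
All binary strings representing a multiple of 3 (read in base 2; leading zeros allowed and ε counts as 0)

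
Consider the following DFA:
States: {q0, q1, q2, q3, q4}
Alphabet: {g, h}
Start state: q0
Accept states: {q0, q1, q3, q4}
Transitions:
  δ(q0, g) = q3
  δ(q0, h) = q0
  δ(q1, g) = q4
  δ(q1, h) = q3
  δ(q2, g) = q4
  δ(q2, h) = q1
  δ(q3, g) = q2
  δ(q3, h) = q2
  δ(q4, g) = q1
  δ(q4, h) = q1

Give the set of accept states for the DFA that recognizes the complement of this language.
Complement accept states = All states \ Original accept states
= {q0, q1, q2, q3, q4} \ {q0, q1, q3, q4}
{q2}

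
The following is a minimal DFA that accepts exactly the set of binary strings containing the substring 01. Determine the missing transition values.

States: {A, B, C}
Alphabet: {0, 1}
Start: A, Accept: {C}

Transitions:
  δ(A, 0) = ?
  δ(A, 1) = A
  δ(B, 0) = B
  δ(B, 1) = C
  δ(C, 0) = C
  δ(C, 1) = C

From the language and accept set, identify what each state tracks — A: no 0 seen yet; B: seen a 0, waiting for 1; C: substring 01 seen.
Each missing δ(q, a) is the state matching the new tracked value after reading a.
δ(A, 0) = B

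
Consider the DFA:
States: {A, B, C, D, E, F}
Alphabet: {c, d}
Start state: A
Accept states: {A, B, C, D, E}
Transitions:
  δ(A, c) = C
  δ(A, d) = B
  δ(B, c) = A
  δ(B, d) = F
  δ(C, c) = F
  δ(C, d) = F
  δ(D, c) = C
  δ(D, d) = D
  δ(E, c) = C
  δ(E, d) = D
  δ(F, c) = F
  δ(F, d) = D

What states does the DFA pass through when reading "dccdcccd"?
read 'd': A → B
  read 'c': B → A
  read 'c': A → C
  read 'd': C → F
  read 'c': F → F
  read 'c': F → F
  read 'c': F → F
  read 'd': F → D
A -> B -> A -> C -> F -> F -> F -> F -> D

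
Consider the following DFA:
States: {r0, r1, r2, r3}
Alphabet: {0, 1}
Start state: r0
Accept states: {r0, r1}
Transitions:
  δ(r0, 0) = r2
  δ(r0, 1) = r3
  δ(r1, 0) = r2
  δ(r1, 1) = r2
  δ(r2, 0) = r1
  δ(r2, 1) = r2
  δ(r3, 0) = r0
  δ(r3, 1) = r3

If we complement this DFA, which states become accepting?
Complement accept states = All states \ Original accept states
= {r0, r1, r2, r3} \ {r0, r1}
{r2, r3}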